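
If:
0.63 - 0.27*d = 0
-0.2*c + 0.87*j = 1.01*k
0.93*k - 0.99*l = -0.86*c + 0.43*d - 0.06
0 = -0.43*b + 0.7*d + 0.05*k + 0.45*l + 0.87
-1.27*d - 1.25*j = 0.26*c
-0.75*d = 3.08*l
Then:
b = 4.79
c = 4.48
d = 2.33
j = -3.30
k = -3.73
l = -0.57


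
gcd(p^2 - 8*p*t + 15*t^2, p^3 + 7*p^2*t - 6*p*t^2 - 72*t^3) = p - 3*t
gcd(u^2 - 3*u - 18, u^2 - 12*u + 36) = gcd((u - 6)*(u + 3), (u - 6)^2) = u - 6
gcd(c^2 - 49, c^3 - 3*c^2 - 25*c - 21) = c - 7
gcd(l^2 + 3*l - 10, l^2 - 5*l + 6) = l - 2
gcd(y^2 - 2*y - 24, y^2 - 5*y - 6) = y - 6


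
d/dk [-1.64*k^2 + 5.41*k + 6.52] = 5.41 - 3.28*k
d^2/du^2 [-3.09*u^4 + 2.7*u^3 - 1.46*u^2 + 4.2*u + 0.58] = -37.08*u^2 + 16.2*u - 2.92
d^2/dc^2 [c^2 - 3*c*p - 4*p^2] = 2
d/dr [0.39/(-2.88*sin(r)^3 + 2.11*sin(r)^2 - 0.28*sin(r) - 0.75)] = (3.3696*sin(r)^2 - 1.6458*sin(r) + 0.1092)*cos(r)/(2.88*sin(r)^3 - 2.11*sin(r)^2 + 0.28*sin(r) + 0.75)^2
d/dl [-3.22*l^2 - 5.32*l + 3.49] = -6.44*l - 5.32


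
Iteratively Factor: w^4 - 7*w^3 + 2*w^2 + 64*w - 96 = (w - 4)*(w^3 - 3*w^2 - 10*w + 24) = (w - 4)^2*(w^2 + w - 6) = (w - 4)^2*(w - 2)*(w + 3)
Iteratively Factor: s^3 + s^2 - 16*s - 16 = (s - 4)*(s^2 + 5*s + 4) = (s - 4)*(s + 1)*(s + 4)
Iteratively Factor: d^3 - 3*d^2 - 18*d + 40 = (d + 4)*(d^2 - 7*d + 10) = (d - 2)*(d + 4)*(d - 5)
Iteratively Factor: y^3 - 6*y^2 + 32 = (y - 4)*(y^2 - 2*y - 8) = (y - 4)*(y + 2)*(y - 4)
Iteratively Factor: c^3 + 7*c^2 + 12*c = (c)*(c^2 + 7*c + 12) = c*(c + 3)*(c + 4)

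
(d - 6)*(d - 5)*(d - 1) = d^3 - 12*d^2 + 41*d - 30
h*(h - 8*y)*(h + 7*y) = h^3 - h^2*y - 56*h*y^2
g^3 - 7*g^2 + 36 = (g - 6)*(g - 3)*(g + 2)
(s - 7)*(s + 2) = s^2 - 5*s - 14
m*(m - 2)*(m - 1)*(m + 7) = m^4 + 4*m^3 - 19*m^2 + 14*m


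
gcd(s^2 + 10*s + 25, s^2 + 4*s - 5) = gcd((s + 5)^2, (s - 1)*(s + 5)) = s + 5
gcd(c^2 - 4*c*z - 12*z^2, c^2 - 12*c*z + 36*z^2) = -c + 6*z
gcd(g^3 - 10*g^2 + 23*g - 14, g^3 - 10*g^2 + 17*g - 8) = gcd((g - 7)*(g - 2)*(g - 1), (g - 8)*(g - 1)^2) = g - 1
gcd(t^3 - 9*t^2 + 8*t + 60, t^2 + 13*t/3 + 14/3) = t + 2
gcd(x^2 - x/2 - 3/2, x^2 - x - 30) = 1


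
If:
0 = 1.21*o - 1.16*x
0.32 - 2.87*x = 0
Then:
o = 0.11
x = 0.11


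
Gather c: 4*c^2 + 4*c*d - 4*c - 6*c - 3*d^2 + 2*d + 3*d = 4*c^2 + c*(4*d - 10) - 3*d^2 + 5*d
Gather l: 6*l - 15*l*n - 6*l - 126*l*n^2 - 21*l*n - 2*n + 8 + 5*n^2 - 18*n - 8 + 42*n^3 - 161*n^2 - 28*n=l*(-126*n^2 - 36*n) + 42*n^3 - 156*n^2 - 48*n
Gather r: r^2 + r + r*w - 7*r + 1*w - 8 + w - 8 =r^2 + r*(w - 6) + 2*w - 16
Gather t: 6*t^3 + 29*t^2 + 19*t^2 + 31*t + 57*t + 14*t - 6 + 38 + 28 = 6*t^3 + 48*t^2 + 102*t + 60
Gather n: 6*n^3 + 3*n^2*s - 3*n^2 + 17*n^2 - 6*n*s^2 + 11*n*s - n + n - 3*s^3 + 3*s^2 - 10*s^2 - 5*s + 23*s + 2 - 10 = 6*n^3 + n^2*(3*s + 14) + n*(-6*s^2 + 11*s) - 3*s^3 - 7*s^2 + 18*s - 8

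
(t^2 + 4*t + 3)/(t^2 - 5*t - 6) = (t + 3)/(t - 6)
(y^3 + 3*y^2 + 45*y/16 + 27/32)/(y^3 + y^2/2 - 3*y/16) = (8*y^2 + 18*y + 9)/(2*y*(4*y - 1))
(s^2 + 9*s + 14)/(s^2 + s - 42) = (s + 2)/(s - 6)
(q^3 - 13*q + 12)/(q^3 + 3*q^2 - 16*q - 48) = (q^2 - 4*q + 3)/(q^2 - q - 12)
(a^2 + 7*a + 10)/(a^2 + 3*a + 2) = (a + 5)/(a + 1)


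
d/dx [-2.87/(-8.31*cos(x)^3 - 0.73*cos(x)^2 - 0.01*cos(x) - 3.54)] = (71.5491*cos(x)^2 + 4.1902*cos(x) + 0.0287)*sin(x)/(8.31*cos(x)^3 + 0.73*cos(x)^2 + 0.01*cos(x) + 3.54)^2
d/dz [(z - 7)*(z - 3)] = 2*z - 10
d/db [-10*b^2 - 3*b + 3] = -20*b - 3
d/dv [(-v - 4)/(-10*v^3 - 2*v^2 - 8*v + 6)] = (5*v^3 + v^2 + 4*v - (v + 4)*(15*v^2 + 2*v + 4) - 3)/(2*(5*v^3 + v^2 + 4*v - 3)^2)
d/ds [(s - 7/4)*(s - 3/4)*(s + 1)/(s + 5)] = (8*s^3 + 54*s^2 - 60*s - 29)/(4*(s^2 + 10*s + 25))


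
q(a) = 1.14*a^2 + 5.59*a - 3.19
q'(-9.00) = -14.93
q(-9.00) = 38.84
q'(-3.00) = -1.25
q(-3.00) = -9.70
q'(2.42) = 11.11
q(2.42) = 17.01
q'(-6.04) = -8.18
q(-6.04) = 4.64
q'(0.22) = 6.09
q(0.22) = -1.91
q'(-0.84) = 3.67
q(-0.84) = -7.08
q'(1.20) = 8.33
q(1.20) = 5.16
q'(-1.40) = 2.40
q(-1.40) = -8.78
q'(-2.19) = 0.60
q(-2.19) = -9.96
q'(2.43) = 11.13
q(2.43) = 17.13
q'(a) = 2.28*a + 5.59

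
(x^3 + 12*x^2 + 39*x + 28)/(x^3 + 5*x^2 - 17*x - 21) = (x + 4)/(x - 3)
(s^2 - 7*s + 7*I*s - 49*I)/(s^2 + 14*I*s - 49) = (s - 7)/(s + 7*I)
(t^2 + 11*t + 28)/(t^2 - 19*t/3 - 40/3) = 3*(t^2 + 11*t + 28)/(3*t^2 - 19*t - 40)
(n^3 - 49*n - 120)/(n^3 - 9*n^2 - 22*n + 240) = (n + 3)/(n - 6)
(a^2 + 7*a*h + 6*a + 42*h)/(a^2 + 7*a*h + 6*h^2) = (a^2 + 7*a*h + 6*a + 42*h)/(a^2 + 7*a*h + 6*h^2)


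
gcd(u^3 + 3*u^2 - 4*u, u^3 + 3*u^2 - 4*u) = u^3 + 3*u^2 - 4*u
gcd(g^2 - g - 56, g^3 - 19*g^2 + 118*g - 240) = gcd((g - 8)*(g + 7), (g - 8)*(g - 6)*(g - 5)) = g - 8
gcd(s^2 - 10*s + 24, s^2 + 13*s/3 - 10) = 1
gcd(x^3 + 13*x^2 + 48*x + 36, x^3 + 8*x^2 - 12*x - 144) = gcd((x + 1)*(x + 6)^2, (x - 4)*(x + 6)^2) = x^2 + 12*x + 36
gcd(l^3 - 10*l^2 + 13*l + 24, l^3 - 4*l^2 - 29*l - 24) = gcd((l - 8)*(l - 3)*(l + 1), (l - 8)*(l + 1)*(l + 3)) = l^2 - 7*l - 8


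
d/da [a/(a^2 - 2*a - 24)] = (a^2 - 2*a*(a - 1) - 2*a - 24)/(-a^2 + 2*a + 24)^2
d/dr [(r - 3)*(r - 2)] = 2*r - 5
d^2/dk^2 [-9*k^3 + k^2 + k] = 2 - 54*k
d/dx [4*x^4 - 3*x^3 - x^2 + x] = 16*x^3 - 9*x^2 - 2*x + 1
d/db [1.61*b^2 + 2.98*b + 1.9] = 3.22*b + 2.98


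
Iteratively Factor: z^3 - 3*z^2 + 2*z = (z - 2)*(z^2 - z) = z*(z - 2)*(z - 1)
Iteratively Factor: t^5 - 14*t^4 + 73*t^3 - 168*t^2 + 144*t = (t - 4)*(t^4 - 10*t^3 + 33*t^2 - 36*t) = (t - 4)*(t - 3)*(t^3 - 7*t^2 + 12*t) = t*(t - 4)*(t - 3)*(t^2 - 7*t + 12) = t*(t - 4)*(t - 3)^2*(t - 4)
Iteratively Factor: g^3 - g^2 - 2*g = (g)*(g^2 - g - 2) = g*(g - 2)*(g + 1)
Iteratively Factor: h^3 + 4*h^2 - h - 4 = (h + 1)*(h^2 + 3*h - 4) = (h - 1)*(h + 1)*(h + 4)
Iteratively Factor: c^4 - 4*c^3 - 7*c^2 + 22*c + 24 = (c - 3)*(c^3 - c^2 - 10*c - 8) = (c - 4)*(c - 3)*(c^2 + 3*c + 2) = (c - 4)*(c - 3)*(c + 1)*(c + 2)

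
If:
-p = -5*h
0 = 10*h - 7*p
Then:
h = 0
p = 0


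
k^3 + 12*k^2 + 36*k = k*(k + 6)^2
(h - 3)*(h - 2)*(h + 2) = h^3 - 3*h^2 - 4*h + 12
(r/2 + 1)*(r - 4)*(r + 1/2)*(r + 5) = r^4/2 + 7*r^3/4 - 33*r^2/4 - 49*r/2 - 10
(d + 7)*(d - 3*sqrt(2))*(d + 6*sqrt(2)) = d^3 + 3*sqrt(2)*d^2 + 7*d^2 - 36*d + 21*sqrt(2)*d - 252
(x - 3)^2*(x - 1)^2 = x^4 - 8*x^3 + 22*x^2 - 24*x + 9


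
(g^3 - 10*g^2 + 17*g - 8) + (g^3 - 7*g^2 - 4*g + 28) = 2*g^3 - 17*g^2 + 13*g + 20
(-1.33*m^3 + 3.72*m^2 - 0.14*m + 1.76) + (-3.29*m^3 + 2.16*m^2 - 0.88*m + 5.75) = -4.62*m^3 + 5.88*m^2 - 1.02*m + 7.51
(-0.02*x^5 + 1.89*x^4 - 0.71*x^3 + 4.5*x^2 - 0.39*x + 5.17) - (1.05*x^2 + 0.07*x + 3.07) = -0.02*x^5 + 1.89*x^4 - 0.71*x^3 + 3.45*x^2 - 0.46*x + 2.1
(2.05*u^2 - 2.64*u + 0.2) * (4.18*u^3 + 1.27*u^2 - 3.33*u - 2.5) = 8.569*u^5 - 8.4317*u^4 - 9.3433*u^3 + 3.9202*u^2 + 5.934*u - 0.5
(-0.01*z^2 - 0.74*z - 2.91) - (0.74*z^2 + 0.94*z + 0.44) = -0.75*z^2 - 1.68*z - 3.35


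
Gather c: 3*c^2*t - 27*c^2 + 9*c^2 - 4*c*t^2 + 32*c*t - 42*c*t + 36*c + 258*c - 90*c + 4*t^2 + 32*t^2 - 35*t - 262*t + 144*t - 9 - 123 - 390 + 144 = c^2*(3*t - 18) + c*(-4*t^2 - 10*t + 204) + 36*t^2 - 153*t - 378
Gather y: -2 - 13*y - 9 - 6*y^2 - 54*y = -6*y^2 - 67*y - 11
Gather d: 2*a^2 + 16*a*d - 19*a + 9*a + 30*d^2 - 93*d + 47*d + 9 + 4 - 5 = 2*a^2 - 10*a + 30*d^2 + d*(16*a - 46) + 8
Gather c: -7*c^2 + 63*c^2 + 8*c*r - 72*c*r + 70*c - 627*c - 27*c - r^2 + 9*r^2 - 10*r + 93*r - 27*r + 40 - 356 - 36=56*c^2 + c*(-64*r - 584) + 8*r^2 + 56*r - 352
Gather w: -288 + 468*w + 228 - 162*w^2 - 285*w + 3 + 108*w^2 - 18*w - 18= -54*w^2 + 165*w - 75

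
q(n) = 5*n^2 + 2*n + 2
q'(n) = 10*n + 2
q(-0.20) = 1.80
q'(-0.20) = 0.00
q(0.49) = 4.18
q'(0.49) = 6.90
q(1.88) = 23.43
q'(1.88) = 20.80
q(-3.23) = 47.70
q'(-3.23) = -30.30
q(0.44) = 3.85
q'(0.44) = 6.40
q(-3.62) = 60.28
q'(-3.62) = -34.20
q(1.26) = 12.46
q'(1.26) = 14.60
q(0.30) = 3.05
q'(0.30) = 5.00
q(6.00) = 194.00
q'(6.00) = 62.00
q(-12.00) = 698.00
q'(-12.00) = -118.00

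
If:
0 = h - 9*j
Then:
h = 9*j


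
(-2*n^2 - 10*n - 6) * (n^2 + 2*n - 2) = -2*n^4 - 14*n^3 - 22*n^2 + 8*n + 12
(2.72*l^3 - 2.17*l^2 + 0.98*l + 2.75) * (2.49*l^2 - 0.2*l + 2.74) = 6.7728*l^5 - 5.9473*l^4 + 10.327*l^3 + 0.7057*l^2 + 2.1352*l + 7.535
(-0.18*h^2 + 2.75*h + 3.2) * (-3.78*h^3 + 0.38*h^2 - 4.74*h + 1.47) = 0.6804*h^5 - 10.4634*h^4 - 10.1978*h^3 - 12.0836*h^2 - 11.1255*h + 4.704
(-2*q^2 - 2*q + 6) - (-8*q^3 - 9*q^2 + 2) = 8*q^3 + 7*q^2 - 2*q + 4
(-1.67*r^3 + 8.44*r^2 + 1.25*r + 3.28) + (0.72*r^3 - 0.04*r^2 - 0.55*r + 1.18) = -0.95*r^3 + 8.4*r^2 + 0.7*r + 4.46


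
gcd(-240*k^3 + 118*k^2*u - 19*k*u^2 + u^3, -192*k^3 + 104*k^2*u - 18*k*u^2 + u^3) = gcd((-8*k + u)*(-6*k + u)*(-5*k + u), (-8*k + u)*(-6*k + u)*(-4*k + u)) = 48*k^2 - 14*k*u + u^2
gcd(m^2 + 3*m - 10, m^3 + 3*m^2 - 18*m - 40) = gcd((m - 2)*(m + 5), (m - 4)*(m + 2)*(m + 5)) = m + 5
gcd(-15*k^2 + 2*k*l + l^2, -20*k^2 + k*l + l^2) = 5*k + l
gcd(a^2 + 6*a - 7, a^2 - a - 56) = a + 7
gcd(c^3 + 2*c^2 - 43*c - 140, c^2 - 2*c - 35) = c^2 - 2*c - 35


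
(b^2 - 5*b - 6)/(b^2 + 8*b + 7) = (b - 6)/(b + 7)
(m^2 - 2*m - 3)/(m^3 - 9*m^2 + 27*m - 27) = (m + 1)/(m^2 - 6*m + 9)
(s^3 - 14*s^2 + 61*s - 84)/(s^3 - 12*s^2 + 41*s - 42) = (s - 4)/(s - 2)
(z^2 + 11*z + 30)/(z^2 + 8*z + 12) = (z + 5)/(z + 2)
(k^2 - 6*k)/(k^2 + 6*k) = (k - 6)/(k + 6)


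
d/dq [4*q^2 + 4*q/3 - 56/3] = 8*q + 4/3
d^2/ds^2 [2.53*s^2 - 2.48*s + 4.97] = 5.06000000000000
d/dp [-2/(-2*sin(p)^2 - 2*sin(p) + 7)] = -(4*sin(2*p) + 4*cos(p))/(-2*sin(p) + cos(2*p) + 6)^2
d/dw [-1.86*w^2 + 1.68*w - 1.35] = 1.68 - 3.72*w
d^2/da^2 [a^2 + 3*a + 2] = 2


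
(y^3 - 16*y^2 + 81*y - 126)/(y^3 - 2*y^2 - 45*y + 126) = (y - 7)/(y + 7)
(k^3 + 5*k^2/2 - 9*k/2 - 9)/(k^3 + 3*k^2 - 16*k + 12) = (2*k^2 + 9*k + 9)/(2*(k^2 + 5*k - 6))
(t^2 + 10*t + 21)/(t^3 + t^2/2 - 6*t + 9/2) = 2*(t + 7)/(2*t^2 - 5*t + 3)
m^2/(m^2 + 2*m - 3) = m^2/(m^2 + 2*m - 3)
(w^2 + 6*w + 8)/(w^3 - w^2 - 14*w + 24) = (w + 2)/(w^2 - 5*w + 6)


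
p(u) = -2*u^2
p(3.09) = -19.10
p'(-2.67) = 10.68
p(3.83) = -29.34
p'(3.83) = -15.32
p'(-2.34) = 9.36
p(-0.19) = -0.07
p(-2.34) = -10.95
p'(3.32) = -13.28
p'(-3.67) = 14.68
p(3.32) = -22.04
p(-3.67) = -26.94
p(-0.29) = -0.17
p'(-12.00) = 48.00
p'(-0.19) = 0.76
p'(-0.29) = 1.16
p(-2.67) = -14.26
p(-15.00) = -450.00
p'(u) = -4*u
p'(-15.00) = 60.00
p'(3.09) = -12.36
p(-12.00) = -288.00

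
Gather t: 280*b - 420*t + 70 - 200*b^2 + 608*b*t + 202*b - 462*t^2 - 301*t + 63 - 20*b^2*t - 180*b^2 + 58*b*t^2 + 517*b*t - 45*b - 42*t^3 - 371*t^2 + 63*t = -380*b^2 + 437*b - 42*t^3 + t^2*(58*b - 833) + t*(-20*b^2 + 1125*b - 658) + 133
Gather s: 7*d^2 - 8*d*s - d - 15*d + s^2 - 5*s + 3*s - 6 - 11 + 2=7*d^2 - 16*d + s^2 + s*(-8*d - 2) - 15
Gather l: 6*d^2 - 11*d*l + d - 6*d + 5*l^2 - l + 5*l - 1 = 6*d^2 - 5*d + 5*l^2 + l*(4 - 11*d) - 1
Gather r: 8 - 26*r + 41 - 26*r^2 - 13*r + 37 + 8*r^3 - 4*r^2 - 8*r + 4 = 8*r^3 - 30*r^2 - 47*r + 90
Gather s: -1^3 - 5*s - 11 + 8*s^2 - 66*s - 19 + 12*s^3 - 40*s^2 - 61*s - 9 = 12*s^3 - 32*s^2 - 132*s - 40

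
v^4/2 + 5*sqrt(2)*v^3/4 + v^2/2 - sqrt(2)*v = v*(v/2 + sqrt(2))*(v - sqrt(2)/2)*(v + sqrt(2))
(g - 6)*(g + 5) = g^2 - g - 30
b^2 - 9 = (b - 3)*(b + 3)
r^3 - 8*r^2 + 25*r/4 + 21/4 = (r - 7)*(r - 3/2)*(r + 1/2)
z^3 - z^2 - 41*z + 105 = (z - 5)*(z - 3)*(z + 7)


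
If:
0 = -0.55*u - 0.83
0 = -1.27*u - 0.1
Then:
No Solution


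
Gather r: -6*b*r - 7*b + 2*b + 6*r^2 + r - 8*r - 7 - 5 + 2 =-5*b + 6*r^2 + r*(-6*b - 7) - 10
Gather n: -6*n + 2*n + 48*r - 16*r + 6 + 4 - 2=-4*n + 32*r + 8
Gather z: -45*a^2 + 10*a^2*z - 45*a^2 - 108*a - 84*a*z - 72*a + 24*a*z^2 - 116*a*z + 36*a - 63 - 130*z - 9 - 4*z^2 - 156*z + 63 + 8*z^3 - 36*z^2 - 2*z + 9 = -90*a^2 - 144*a + 8*z^3 + z^2*(24*a - 40) + z*(10*a^2 - 200*a - 288)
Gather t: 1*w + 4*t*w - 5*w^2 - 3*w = 4*t*w - 5*w^2 - 2*w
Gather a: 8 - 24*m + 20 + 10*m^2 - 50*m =10*m^2 - 74*m + 28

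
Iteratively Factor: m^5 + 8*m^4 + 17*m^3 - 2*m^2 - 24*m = (m + 4)*(m^4 + 4*m^3 + m^2 - 6*m) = (m - 1)*(m + 4)*(m^3 + 5*m^2 + 6*m) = (m - 1)*(m + 2)*(m + 4)*(m^2 + 3*m) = (m - 1)*(m + 2)*(m + 3)*(m + 4)*(m)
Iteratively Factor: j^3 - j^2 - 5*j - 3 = (j + 1)*(j^2 - 2*j - 3) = (j + 1)^2*(j - 3)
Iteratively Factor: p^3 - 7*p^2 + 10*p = (p - 2)*(p^2 - 5*p) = p*(p - 2)*(p - 5)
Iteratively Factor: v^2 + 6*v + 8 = (v + 4)*(v + 2)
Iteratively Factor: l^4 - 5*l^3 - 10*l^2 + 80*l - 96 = (l - 4)*(l^3 - l^2 - 14*l + 24) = (l - 4)*(l - 3)*(l^2 + 2*l - 8) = (l - 4)*(l - 3)*(l + 4)*(l - 2)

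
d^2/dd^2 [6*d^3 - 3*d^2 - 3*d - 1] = 36*d - 6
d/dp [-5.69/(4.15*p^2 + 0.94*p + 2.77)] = (47.227*p + 5.3486)/(4.15*p^2 + 0.94*p + 2.77)^2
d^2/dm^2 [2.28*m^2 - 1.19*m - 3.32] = 4.56000000000000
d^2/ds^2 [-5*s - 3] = 0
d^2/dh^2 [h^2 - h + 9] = 2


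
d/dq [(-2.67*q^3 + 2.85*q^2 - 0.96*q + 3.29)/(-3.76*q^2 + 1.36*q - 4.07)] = (10.0392*q^4 - 7.2624*q^3 + 32.8671*q^2 + 1.54179999999999*q - 0.5672)/(14.1376*q^4 - 10.2272*q^3 + 32.456*q^2 - 11.0704*q + 16.5649)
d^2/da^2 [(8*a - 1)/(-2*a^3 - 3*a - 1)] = 6*(-3*(8*a - 1)*(2*a^2 + 1)^2 + 2*(8*a^2 + a*(8*a - 1) + 4)*(2*a^3 + 3*a + 1))/(2*a^3 + 3*a + 1)^3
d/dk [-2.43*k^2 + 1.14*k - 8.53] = 1.14 - 4.86*k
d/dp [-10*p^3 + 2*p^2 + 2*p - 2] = -30*p^2 + 4*p + 2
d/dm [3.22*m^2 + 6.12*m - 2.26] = 6.44*m + 6.12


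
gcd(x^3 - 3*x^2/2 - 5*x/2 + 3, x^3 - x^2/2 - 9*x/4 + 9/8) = x + 3/2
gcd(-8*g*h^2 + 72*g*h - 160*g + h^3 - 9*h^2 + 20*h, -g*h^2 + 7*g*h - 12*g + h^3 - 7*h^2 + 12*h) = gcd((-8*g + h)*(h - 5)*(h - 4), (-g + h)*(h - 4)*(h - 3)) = h - 4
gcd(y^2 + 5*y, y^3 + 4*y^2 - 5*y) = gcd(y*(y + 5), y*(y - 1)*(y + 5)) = y^2 + 5*y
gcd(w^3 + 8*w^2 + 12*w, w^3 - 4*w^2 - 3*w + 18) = w + 2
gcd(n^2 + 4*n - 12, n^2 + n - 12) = 1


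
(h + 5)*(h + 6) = h^2 + 11*h + 30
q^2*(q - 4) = q^3 - 4*q^2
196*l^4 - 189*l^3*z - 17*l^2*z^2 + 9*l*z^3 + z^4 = (-4*l + z)*(-l + z)*(7*l + z)^2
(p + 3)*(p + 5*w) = p^2 + 5*p*w + 3*p + 15*w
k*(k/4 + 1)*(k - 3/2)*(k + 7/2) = k^4/4 + 3*k^3/2 + 11*k^2/16 - 21*k/4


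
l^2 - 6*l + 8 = (l - 4)*(l - 2)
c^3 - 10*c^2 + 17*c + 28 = (c - 7)*(c - 4)*(c + 1)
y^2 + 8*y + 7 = (y + 1)*(y + 7)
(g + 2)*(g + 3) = g^2 + 5*g + 6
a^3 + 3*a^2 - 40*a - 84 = (a - 6)*(a + 2)*(a + 7)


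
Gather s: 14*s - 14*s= 0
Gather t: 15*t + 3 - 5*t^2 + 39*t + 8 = -5*t^2 + 54*t + 11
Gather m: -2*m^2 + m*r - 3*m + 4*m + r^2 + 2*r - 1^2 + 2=-2*m^2 + m*(r + 1) + r^2 + 2*r + 1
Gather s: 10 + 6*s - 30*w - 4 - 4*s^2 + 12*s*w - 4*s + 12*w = -4*s^2 + s*(12*w + 2) - 18*w + 6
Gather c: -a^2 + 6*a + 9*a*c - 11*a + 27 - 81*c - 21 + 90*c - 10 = -a^2 - 5*a + c*(9*a + 9) - 4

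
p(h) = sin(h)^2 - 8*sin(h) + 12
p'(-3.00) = 8.20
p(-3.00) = 13.15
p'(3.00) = 7.64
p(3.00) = 10.89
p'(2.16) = 3.52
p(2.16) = 6.04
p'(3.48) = 8.17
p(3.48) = 14.77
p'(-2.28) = 6.20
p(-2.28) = 18.65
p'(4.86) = -1.47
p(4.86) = 20.89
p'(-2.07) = 4.67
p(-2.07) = 19.79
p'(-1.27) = -2.94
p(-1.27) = 20.55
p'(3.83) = 7.16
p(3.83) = 17.49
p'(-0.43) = -8.03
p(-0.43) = 15.51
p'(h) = 2*sin(h)*cos(h) - 8*cos(h)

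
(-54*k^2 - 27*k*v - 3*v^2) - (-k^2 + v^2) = -53*k^2 - 27*k*v - 4*v^2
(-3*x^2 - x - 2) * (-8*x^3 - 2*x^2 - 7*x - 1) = 24*x^5 + 14*x^4 + 39*x^3 + 14*x^2 + 15*x + 2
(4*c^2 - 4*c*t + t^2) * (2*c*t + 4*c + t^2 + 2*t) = 8*c^3*t + 16*c^3 - 4*c^2*t^2 - 8*c^2*t - 2*c*t^3 - 4*c*t^2 + t^4 + 2*t^3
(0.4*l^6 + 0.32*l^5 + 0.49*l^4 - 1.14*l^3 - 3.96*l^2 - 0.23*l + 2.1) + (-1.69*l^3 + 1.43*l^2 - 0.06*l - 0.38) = 0.4*l^6 + 0.32*l^5 + 0.49*l^4 - 2.83*l^3 - 2.53*l^2 - 0.29*l + 1.72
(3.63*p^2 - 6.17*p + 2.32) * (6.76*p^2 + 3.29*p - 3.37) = 24.5388*p^4 - 29.7665*p^3 - 16.8492*p^2 + 28.4257*p - 7.8184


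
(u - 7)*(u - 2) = u^2 - 9*u + 14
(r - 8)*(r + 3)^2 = r^3 - 2*r^2 - 39*r - 72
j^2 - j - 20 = (j - 5)*(j + 4)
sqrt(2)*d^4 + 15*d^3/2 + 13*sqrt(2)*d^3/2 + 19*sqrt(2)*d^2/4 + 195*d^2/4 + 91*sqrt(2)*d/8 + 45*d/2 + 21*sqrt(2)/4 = (d + 1/2)*(d + 6)*(d + 7*sqrt(2)/2)*(sqrt(2)*d + 1/2)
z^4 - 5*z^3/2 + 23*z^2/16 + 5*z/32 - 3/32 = (z - 3/2)*(z - 1)*(z - 1/4)*(z + 1/4)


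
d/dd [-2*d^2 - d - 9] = -4*d - 1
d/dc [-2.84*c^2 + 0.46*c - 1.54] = 0.46 - 5.68*c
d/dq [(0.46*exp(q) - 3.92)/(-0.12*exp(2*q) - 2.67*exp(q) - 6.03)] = (0.0552*exp(2*q) - 0.9408*exp(q) - 13.2402)*exp(q)/(0.0144*exp(4*q) + 0.6408*exp(3*q) + 8.5761*exp(2*q) + 32.2002*exp(q) + 36.3609)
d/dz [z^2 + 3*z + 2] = 2*z + 3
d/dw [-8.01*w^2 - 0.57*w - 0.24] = -16.02*w - 0.57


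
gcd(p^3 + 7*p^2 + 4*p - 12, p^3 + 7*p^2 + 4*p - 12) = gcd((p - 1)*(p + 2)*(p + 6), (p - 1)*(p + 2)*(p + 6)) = p^3 + 7*p^2 + 4*p - 12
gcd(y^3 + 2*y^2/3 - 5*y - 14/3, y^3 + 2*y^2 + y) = y + 1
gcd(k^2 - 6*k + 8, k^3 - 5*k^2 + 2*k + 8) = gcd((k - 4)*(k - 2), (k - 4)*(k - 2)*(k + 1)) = k^2 - 6*k + 8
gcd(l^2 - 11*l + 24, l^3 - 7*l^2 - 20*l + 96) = l^2 - 11*l + 24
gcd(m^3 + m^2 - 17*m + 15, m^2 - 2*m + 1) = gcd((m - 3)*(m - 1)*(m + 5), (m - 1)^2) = m - 1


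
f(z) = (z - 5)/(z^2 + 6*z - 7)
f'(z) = (-2*z - 6)*(z - 5)/(z^2 + 6*z - 7)^2 + 1/(z^2 + 6*z - 7)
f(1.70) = -0.54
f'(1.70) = 1.00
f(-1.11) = 0.49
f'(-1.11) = 0.07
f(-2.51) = 0.48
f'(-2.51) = -0.03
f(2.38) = -0.20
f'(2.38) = 0.25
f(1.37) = -1.17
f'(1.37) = 3.63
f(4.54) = -0.01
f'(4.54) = 0.03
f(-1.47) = 0.47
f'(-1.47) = 0.03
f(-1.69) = 0.47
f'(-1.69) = 0.02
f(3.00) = -0.10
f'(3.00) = 0.11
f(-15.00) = -0.16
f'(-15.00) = -0.02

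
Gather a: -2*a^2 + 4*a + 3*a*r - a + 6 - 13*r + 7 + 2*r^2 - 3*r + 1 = -2*a^2 + a*(3*r + 3) + 2*r^2 - 16*r + 14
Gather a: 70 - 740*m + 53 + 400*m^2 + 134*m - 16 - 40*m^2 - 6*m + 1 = 360*m^2 - 612*m + 108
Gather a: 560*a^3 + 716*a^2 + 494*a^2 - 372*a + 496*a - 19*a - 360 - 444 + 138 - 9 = 560*a^3 + 1210*a^2 + 105*a - 675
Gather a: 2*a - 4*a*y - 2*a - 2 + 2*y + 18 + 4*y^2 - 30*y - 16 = -4*a*y + 4*y^2 - 28*y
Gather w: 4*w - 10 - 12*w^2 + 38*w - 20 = -12*w^2 + 42*w - 30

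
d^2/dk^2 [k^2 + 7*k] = 2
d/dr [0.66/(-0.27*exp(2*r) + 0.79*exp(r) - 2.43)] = (0.3564*exp(r) - 0.5214)*exp(r)/(0.27*exp(2*r) - 0.79*exp(r) + 2.43)^2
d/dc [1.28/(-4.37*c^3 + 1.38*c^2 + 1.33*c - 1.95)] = (16.7808*c^2 - 3.5328*c - 1.7024)/(4.37*c^3 - 1.38*c^2 - 1.33*c + 1.95)^2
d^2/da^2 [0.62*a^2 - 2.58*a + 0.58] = 1.24000000000000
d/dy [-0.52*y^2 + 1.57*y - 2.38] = 1.57 - 1.04*y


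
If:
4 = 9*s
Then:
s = 4/9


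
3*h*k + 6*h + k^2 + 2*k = (3*h + k)*(k + 2)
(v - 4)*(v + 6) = v^2 + 2*v - 24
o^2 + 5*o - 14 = (o - 2)*(o + 7)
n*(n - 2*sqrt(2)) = n^2 - 2*sqrt(2)*n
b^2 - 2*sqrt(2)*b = b*(b - 2*sqrt(2))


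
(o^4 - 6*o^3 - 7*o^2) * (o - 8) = o^5 - 14*o^4 + 41*o^3 + 56*o^2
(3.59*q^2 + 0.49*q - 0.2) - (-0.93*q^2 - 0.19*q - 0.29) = 4.52*q^2 + 0.68*q + 0.09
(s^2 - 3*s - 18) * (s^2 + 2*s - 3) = s^4 - s^3 - 27*s^2 - 27*s + 54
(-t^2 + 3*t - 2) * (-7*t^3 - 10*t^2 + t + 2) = 7*t^5 - 11*t^4 - 17*t^3 + 21*t^2 + 4*t - 4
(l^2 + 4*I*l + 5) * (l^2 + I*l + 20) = l^4 + 5*I*l^3 + 21*l^2 + 85*I*l + 100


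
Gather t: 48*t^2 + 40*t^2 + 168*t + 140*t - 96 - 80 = 88*t^2 + 308*t - 176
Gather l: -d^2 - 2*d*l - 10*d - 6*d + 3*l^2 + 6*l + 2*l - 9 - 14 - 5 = -d^2 - 16*d + 3*l^2 + l*(8 - 2*d) - 28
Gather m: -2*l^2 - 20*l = -2*l^2 - 20*l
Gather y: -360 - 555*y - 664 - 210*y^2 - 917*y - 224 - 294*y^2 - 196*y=-504*y^2 - 1668*y - 1248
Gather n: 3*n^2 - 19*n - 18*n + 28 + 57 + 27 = 3*n^2 - 37*n + 112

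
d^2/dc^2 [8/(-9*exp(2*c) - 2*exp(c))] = 16*(-4*(9*exp(c) + 1)^2 + (9*exp(c) + 2)*(18*exp(c) + 1))*exp(-c)/(9*exp(c) + 2)^3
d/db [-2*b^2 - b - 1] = -4*b - 1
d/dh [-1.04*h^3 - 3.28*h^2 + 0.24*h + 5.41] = -3.12*h^2 - 6.56*h + 0.24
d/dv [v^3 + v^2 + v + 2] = 3*v^2 + 2*v + 1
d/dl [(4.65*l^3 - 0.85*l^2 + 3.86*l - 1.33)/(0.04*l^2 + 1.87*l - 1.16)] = (0.186*l^4 + 17.391*l^3 - 17.9259*l^2 + 2.0784*l - 1.9905)/(0.0016*l^4 + 0.1496*l^3 + 3.4041*l^2 - 4.3384*l + 1.3456)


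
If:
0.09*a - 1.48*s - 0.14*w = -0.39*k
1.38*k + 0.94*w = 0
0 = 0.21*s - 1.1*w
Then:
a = 90.6448125143777*w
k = -0.681159420289855*w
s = 5.23809523809524*w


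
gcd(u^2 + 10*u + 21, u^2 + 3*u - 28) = u + 7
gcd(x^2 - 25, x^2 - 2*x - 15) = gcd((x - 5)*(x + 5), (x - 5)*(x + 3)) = x - 5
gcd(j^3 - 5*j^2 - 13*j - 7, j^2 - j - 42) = j - 7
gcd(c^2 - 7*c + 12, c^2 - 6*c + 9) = c - 3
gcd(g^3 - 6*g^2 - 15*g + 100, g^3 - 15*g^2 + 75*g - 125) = g^2 - 10*g + 25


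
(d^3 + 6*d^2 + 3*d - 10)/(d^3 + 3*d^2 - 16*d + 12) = (d^2 + 7*d + 10)/(d^2 + 4*d - 12)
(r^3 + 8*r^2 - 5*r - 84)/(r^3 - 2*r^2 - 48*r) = (-r^3 - 8*r^2 + 5*r + 84)/(r*(-r^2 + 2*r + 48))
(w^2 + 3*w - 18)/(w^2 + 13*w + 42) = (w - 3)/(w + 7)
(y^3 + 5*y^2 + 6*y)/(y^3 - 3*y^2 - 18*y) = (y + 2)/(y - 6)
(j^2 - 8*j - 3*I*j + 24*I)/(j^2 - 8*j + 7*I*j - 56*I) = (j - 3*I)/(j + 7*I)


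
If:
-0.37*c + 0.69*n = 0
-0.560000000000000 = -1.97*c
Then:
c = 0.28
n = 0.15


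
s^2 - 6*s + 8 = (s - 4)*(s - 2)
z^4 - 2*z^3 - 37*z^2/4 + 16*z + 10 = (z - 5/2)*(z + 1/2)*(z - 2*sqrt(2))*(z + 2*sqrt(2))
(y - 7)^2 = y^2 - 14*y + 49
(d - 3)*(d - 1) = d^2 - 4*d + 3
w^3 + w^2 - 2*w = w*(w - 1)*(w + 2)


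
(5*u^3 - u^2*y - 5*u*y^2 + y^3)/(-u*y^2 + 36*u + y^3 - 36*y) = (-5*u^2 - 4*u*y + y^2)/(y^2 - 36)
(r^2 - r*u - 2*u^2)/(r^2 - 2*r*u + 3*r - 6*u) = (r + u)/(r + 3)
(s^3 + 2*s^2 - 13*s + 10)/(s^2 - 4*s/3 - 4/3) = 3*(s^2 + 4*s - 5)/(3*s + 2)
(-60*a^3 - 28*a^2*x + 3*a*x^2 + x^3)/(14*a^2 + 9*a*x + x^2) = (-30*a^2 + a*x + x^2)/(7*a + x)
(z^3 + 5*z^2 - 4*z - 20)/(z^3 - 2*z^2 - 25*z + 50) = (z + 2)/(z - 5)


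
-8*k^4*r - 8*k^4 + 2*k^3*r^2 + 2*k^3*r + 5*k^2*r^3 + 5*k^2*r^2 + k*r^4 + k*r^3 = (-k + r)*(2*k + r)*(4*k + r)*(k*r + k)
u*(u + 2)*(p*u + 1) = p*u^3 + 2*p*u^2 + u^2 + 2*u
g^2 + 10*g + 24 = (g + 4)*(g + 6)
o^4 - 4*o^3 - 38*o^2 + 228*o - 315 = (o - 5)*(o - 3)^2*(o + 7)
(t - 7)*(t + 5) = t^2 - 2*t - 35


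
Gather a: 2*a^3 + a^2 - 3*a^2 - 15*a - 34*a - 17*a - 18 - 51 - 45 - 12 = 2*a^3 - 2*a^2 - 66*a - 126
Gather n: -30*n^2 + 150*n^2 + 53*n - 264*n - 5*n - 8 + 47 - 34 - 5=120*n^2 - 216*n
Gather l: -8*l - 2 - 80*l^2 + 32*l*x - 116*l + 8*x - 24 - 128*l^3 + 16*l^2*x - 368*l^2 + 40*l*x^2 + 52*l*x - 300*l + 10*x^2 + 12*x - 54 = -128*l^3 + l^2*(16*x - 448) + l*(40*x^2 + 84*x - 424) + 10*x^2 + 20*x - 80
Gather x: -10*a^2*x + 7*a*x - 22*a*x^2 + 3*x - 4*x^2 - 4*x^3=-4*x^3 + x^2*(-22*a - 4) + x*(-10*a^2 + 7*a + 3)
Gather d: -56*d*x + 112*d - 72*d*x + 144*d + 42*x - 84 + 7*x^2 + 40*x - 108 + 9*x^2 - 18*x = d*(256 - 128*x) + 16*x^2 + 64*x - 192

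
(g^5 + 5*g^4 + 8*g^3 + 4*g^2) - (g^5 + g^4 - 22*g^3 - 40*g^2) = 4*g^4 + 30*g^3 + 44*g^2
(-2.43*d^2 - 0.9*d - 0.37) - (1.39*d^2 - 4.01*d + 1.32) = -3.82*d^2 + 3.11*d - 1.69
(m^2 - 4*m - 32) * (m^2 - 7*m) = m^4 - 11*m^3 - 4*m^2 + 224*m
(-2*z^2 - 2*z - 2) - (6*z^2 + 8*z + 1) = -8*z^2 - 10*z - 3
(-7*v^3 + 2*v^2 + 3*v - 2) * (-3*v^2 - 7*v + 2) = 21*v^5 + 43*v^4 - 37*v^3 - 11*v^2 + 20*v - 4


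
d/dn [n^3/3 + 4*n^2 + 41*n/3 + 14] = n^2 + 8*n + 41/3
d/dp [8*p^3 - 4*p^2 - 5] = 8*p*(3*p - 1)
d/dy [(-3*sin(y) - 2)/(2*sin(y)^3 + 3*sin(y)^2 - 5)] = 3*(4*sin(y)^3 + 7*sin(y)^2 + 4*sin(y) + 5)*cos(y)/(2*sin(y)^3 + 3*sin(y)^2 - 5)^2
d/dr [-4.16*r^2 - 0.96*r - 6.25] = -8.32*r - 0.96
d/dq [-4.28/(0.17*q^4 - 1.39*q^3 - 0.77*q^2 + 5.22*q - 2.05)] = (2.9104*q^3 - 17.8476*q^2 - 6.5912*q + 22.3416)/(-0.17*q^4 + 1.39*q^3 + 0.77*q^2 - 5.22*q + 2.05)^2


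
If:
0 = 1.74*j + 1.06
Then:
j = -0.61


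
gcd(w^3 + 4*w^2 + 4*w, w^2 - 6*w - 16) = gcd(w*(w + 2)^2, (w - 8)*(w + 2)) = w + 2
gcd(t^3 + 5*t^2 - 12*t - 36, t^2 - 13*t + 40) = 1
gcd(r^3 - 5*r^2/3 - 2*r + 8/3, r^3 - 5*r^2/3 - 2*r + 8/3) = r^3 - 5*r^2/3 - 2*r + 8/3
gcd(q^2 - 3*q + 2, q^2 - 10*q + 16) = q - 2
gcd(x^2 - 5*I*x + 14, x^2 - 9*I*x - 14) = x - 7*I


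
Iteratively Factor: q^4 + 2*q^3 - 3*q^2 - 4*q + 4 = (q - 1)*(q^3 + 3*q^2 - 4) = (q - 1)*(q + 2)*(q^2 + q - 2) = (q - 1)*(q + 2)^2*(q - 1)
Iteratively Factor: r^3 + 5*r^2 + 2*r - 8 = (r - 1)*(r^2 + 6*r + 8) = (r - 1)*(r + 2)*(r + 4)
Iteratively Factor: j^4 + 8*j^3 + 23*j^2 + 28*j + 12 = (j + 2)*(j^3 + 6*j^2 + 11*j + 6) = (j + 1)*(j + 2)*(j^2 + 5*j + 6) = (j + 1)*(j + 2)*(j + 3)*(j + 2)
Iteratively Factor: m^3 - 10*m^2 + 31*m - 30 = (m - 2)*(m^2 - 8*m + 15) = (m - 3)*(m - 2)*(m - 5)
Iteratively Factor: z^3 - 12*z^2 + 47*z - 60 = (z - 4)*(z^2 - 8*z + 15) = (z - 5)*(z - 4)*(z - 3)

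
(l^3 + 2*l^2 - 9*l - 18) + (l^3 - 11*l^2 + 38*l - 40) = 2*l^3 - 9*l^2 + 29*l - 58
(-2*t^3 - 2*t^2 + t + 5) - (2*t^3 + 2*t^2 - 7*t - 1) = -4*t^3 - 4*t^2 + 8*t + 6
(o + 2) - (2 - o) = 2*o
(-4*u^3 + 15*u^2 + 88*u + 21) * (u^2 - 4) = -4*u^5 + 15*u^4 + 104*u^3 - 39*u^2 - 352*u - 84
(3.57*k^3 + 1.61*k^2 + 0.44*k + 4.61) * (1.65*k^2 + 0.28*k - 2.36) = 5.8905*k^5 + 3.6561*k^4 - 7.2484*k^3 + 3.9301*k^2 + 0.2524*k - 10.8796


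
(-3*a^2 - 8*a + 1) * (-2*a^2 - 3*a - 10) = 6*a^4 + 25*a^3 + 52*a^2 + 77*a - 10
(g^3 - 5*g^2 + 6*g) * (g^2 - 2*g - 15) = g^5 - 7*g^4 + g^3 + 63*g^2 - 90*g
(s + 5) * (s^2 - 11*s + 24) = s^3 - 6*s^2 - 31*s + 120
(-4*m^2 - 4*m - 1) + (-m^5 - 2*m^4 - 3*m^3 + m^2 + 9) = -m^5 - 2*m^4 - 3*m^3 - 3*m^2 - 4*m + 8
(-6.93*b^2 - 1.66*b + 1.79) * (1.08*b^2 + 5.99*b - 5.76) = -7.4844*b^4 - 43.3035*b^3 + 31.9066*b^2 + 20.2837*b - 10.3104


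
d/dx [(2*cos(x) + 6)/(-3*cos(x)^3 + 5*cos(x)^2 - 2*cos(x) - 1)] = 8*(-42*sin(x) + 54*sin(2*x) - 22*sin(3*x) - 3*sin(4*x))/(-17*cos(x) + 10*cos(2*x) - 3*cos(3*x) + 6)^2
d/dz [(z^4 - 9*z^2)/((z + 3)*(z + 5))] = 2*z*(z^2 + 6*z - 15)/(z^2 + 10*z + 25)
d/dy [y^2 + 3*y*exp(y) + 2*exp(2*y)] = 3*y*exp(y) + 2*y + 4*exp(2*y) + 3*exp(y)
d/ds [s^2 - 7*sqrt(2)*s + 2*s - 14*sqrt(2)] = 2*s - 7*sqrt(2) + 2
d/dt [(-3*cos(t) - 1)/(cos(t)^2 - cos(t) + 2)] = (3*sin(t)^2 - 2*cos(t) + 4)*sin(t)/(sin(t)^2 + cos(t) - 3)^2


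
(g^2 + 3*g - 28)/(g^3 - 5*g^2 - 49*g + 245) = (g - 4)/(g^2 - 12*g + 35)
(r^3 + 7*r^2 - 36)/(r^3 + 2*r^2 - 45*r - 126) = (r - 2)/(r - 7)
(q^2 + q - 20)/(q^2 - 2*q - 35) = (q - 4)/(q - 7)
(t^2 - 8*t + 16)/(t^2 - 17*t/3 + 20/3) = 3*(t - 4)/(3*t - 5)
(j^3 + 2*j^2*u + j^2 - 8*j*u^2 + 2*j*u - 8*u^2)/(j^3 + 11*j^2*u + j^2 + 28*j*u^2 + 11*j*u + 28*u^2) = (j - 2*u)/(j + 7*u)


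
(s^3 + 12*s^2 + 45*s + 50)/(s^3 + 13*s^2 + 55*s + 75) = (s + 2)/(s + 3)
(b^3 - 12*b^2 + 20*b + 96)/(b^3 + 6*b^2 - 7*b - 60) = (b^3 - 12*b^2 + 20*b + 96)/(b^3 + 6*b^2 - 7*b - 60)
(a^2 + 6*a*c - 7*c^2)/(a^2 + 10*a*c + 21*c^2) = (a - c)/(a + 3*c)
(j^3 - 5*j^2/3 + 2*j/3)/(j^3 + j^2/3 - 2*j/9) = 3*(3*j^2 - 5*j + 2)/(9*j^2 + 3*j - 2)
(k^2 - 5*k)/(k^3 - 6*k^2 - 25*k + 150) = k/(k^2 - k - 30)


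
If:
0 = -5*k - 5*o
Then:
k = -o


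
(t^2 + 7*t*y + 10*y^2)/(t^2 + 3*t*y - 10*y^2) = (-t - 2*y)/(-t + 2*y)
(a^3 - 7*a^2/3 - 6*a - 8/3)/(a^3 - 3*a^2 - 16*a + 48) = (a^2 + 5*a/3 + 2/3)/(a^2 + a - 12)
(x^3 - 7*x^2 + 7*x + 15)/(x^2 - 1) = (x^2 - 8*x + 15)/(x - 1)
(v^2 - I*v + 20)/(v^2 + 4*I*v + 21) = (v^2 - I*v + 20)/(v^2 + 4*I*v + 21)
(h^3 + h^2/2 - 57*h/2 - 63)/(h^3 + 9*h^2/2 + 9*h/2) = (2*h^2 - 5*h - 42)/(h*(2*h + 3))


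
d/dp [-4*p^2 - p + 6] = -8*p - 1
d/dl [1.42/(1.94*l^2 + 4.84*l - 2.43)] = (-5.5096*l - 6.8728)/(1.94*l^2 + 4.84*l - 2.43)^2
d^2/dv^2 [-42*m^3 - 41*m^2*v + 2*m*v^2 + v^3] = 4*m + 6*v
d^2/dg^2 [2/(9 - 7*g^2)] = 84*(-7*g^2 - 3)/(7*g^2 - 9)^3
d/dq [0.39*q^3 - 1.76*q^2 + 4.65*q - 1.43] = 1.17*q^2 - 3.52*q + 4.65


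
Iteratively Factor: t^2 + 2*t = (t)*(t + 2)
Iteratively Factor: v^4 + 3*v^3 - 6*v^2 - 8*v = (v - 2)*(v^3 + 5*v^2 + 4*v) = (v - 2)*(v + 1)*(v^2 + 4*v) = (v - 2)*(v + 1)*(v + 4)*(v)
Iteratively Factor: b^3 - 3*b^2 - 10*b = (b + 2)*(b^2 - 5*b) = (b - 5)*(b + 2)*(b)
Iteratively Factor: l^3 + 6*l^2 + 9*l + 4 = (l + 4)*(l^2 + 2*l + 1) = (l + 1)*(l + 4)*(l + 1)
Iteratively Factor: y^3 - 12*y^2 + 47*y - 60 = (y - 4)*(y^2 - 8*y + 15) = (y - 4)*(y - 3)*(y - 5)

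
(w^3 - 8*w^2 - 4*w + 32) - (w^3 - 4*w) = 32 - 8*w^2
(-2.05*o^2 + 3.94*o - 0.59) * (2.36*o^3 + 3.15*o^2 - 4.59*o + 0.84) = -4.838*o^5 + 2.8409*o^4 + 20.4281*o^3 - 21.6651*o^2 + 6.0177*o - 0.4956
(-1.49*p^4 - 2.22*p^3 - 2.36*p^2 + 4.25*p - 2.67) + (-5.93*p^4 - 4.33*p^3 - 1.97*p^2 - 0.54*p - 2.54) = -7.42*p^4 - 6.55*p^3 - 4.33*p^2 + 3.71*p - 5.21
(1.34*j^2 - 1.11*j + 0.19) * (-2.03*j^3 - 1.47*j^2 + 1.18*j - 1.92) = -2.7202*j^5 + 0.2835*j^4 + 2.8272*j^3 - 4.1619*j^2 + 2.3554*j - 0.3648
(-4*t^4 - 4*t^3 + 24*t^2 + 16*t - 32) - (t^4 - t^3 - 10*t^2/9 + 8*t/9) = -5*t^4 - 3*t^3 + 226*t^2/9 + 136*t/9 - 32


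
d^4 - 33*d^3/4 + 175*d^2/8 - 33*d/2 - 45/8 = (d - 3)^2*(d - 5/2)*(d + 1/4)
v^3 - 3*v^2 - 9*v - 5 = (v - 5)*(v + 1)^2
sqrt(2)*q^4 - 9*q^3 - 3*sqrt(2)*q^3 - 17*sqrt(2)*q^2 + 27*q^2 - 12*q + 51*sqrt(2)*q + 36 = (q - 3)*(q - 6*sqrt(2))*(q + sqrt(2))*(sqrt(2)*q + 1)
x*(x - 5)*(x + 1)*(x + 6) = x^4 + 2*x^3 - 29*x^2 - 30*x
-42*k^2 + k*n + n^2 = (-6*k + n)*(7*k + n)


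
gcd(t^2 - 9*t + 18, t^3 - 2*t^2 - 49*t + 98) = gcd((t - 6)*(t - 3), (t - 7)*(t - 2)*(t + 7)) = 1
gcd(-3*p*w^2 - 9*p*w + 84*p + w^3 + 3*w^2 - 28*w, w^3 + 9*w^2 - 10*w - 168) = w^2 + 3*w - 28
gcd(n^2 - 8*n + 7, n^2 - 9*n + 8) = n - 1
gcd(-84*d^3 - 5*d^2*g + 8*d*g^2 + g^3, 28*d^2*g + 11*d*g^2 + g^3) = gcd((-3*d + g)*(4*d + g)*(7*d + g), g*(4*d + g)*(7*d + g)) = 28*d^2 + 11*d*g + g^2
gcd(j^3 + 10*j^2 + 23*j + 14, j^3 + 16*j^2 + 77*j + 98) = j^2 + 9*j + 14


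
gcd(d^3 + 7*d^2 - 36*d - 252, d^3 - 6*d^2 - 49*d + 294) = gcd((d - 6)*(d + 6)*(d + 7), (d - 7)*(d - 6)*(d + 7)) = d^2 + d - 42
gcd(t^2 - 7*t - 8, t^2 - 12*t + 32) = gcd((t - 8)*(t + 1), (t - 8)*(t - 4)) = t - 8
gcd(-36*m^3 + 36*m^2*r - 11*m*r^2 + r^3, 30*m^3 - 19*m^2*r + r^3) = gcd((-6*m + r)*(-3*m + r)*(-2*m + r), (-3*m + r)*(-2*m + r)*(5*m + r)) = 6*m^2 - 5*m*r + r^2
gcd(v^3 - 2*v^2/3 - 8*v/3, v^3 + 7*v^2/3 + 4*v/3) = v^2 + 4*v/3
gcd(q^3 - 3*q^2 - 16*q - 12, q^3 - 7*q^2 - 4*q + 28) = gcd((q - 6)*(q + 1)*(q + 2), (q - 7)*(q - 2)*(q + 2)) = q + 2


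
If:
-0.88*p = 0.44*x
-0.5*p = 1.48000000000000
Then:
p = -2.96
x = 5.92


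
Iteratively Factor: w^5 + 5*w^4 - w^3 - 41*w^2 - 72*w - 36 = (w + 3)*(w^4 + 2*w^3 - 7*w^2 - 20*w - 12) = (w - 3)*(w + 3)*(w^3 + 5*w^2 + 8*w + 4) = (w - 3)*(w + 2)*(w + 3)*(w^2 + 3*w + 2) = (w - 3)*(w + 2)^2*(w + 3)*(w + 1)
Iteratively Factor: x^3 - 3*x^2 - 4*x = (x + 1)*(x^2 - 4*x) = (x - 4)*(x + 1)*(x)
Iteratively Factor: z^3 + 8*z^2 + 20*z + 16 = (z + 4)*(z^2 + 4*z + 4) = (z + 2)*(z + 4)*(z + 2)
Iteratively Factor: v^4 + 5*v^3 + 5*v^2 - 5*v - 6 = (v + 2)*(v^3 + 3*v^2 - v - 3) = (v + 2)*(v + 3)*(v^2 - 1) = (v - 1)*(v + 2)*(v + 3)*(v + 1)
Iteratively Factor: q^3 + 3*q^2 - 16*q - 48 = (q + 4)*(q^2 - q - 12) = (q - 4)*(q + 4)*(q + 3)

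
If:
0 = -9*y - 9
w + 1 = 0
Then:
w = -1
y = -1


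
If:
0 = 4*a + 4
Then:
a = -1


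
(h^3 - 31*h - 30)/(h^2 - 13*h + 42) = (h^2 + 6*h + 5)/(h - 7)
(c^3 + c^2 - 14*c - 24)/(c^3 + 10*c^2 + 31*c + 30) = (c - 4)/(c + 5)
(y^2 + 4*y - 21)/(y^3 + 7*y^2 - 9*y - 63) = 1/(y + 3)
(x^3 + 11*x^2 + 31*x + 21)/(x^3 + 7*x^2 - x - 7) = (x + 3)/(x - 1)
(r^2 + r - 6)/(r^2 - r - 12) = (r - 2)/(r - 4)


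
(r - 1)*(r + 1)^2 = r^3 + r^2 - r - 1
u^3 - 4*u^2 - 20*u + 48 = (u - 6)*(u - 2)*(u + 4)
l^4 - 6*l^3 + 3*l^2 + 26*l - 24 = (l - 4)*(l - 3)*(l - 1)*(l + 2)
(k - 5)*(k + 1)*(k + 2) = k^3 - 2*k^2 - 13*k - 10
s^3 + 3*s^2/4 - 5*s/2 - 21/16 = (s - 3/2)*(s + 1/2)*(s + 7/4)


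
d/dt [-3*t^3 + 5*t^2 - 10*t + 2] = -9*t^2 + 10*t - 10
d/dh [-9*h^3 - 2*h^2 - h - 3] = -27*h^2 - 4*h - 1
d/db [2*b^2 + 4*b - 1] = 4*b + 4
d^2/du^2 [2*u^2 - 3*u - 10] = 4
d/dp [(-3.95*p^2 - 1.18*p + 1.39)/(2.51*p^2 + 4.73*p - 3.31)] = (-15.7217*p^2 + 19.1712*p - 2.6689)/(6.3001*p^4 + 23.7446*p^3 + 5.75670000000001*p^2 - 31.3126*p + 10.9561)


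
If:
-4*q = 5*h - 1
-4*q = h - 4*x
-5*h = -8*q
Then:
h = 2/15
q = 1/12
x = 7/60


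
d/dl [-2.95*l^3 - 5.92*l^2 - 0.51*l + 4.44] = -8.85*l^2 - 11.84*l - 0.51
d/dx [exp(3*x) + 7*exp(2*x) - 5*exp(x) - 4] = (3*exp(2*x) + 14*exp(x) - 5)*exp(x)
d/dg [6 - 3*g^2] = -6*g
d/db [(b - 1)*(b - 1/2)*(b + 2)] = 3*b^2 + b - 5/2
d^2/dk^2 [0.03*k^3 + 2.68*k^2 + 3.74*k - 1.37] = 0.18*k + 5.36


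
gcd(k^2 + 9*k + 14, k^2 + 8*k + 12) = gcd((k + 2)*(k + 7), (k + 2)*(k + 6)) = k + 2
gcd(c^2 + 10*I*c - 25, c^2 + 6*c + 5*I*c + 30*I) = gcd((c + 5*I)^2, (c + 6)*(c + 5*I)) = c + 5*I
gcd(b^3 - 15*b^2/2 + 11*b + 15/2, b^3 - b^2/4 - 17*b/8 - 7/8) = b + 1/2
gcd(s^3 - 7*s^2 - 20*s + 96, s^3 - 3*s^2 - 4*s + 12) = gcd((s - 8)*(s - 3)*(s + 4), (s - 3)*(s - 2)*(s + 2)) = s - 3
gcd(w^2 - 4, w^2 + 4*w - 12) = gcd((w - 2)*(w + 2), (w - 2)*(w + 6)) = w - 2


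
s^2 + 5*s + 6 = (s + 2)*(s + 3)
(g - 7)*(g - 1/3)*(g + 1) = g^3 - 19*g^2/3 - 5*g + 7/3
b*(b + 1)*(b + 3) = b^3 + 4*b^2 + 3*b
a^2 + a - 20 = (a - 4)*(a + 5)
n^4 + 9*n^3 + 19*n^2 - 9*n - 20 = (n - 1)*(n + 1)*(n + 4)*(n + 5)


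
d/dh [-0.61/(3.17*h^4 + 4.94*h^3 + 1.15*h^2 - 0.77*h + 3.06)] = (7.7348*h^3 + 9.0402*h^2 + 1.403*h - 0.4697)/(3.17*h^4 + 4.94*h^3 + 1.15*h^2 - 0.77*h + 3.06)^2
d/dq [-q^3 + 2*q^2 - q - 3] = -3*q^2 + 4*q - 1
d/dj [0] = 0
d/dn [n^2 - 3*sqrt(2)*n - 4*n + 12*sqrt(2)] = 2*n - 3*sqrt(2) - 4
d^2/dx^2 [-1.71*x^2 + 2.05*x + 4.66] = -3.42000000000000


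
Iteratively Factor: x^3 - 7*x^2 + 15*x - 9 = (x - 1)*(x^2 - 6*x + 9) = (x - 3)*(x - 1)*(x - 3)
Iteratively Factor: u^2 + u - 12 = (u + 4)*(u - 3)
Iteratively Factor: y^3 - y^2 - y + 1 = (y - 1)*(y^2 - 1) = (y - 1)^2*(y + 1)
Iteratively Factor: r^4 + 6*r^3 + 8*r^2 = (r)*(r^3 + 6*r^2 + 8*r) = r*(r + 2)*(r^2 + 4*r) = r*(r + 2)*(r + 4)*(r)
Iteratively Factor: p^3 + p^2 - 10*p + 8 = (p - 1)*(p^2 + 2*p - 8) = (p - 1)*(p + 4)*(p - 2)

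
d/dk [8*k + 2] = 8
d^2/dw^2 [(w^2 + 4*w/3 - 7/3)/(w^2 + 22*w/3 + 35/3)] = -12/(w^3 + 15*w^2 + 75*w + 125)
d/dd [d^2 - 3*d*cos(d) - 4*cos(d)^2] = 3*d*sin(d) + 2*d + 4*sin(2*d) - 3*cos(d)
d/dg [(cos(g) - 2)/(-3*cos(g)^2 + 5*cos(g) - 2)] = (3*sin(g)^2 + 12*cos(g) - 11)*sin(g)/(3*cos(g)^2 - 5*cos(g) + 2)^2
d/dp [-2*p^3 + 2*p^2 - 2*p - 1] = -6*p^2 + 4*p - 2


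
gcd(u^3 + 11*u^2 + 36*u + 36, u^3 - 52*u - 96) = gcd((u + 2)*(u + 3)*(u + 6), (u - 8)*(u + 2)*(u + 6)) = u^2 + 8*u + 12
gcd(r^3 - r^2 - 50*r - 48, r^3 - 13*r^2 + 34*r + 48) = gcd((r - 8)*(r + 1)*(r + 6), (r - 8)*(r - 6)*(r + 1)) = r^2 - 7*r - 8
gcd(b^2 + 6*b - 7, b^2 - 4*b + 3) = b - 1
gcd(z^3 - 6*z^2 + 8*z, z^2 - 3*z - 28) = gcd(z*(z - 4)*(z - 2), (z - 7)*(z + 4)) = 1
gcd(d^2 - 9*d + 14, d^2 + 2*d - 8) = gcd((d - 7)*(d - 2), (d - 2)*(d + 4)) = d - 2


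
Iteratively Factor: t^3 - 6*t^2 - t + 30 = (t - 3)*(t^2 - 3*t - 10) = (t - 3)*(t + 2)*(t - 5)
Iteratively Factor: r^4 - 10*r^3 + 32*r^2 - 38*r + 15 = (r - 1)*(r^3 - 9*r^2 + 23*r - 15) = (r - 1)^2*(r^2 - 8*r + 15) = (r - 5)*(r - 1)^2*(r - 3)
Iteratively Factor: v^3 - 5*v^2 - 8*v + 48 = (v - 4)*(v^2 - v - 12) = (v - 4)^2*(v + 3)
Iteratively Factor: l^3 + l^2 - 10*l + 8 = (l + 4)*(l^2 - 3*l + 2) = (l - 2)*(l + 4)*(l - 1)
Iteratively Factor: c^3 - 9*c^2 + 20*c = (c)*(c^2 - 9*c + 20) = c*(c - 5)*(c - 4)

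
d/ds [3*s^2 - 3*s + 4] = 6*s - 3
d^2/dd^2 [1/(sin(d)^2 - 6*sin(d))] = 2*(-2*sin(d) + 9 - 15/sin(d) - 18/sin(d)^2 + 36/sin(d)^3)/(sin(d) - 6)^3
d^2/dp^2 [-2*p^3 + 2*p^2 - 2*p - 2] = 4 - 12*p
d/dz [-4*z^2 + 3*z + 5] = 3 - 8*z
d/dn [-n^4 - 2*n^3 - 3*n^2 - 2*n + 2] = -4*n^3 - 6*n^2 - 6*n - 2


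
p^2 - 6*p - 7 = (p - 7)*(p + 1)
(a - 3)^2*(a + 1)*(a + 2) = a^4 - 3*a^3 - 7*a^2 + 15*a + 18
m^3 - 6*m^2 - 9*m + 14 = (m - 7)*(m - 1)*(m + 2)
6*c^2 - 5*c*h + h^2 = (-3*c + h)*(-2*c + h)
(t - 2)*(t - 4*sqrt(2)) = t^2 - 4*sqrt(2)*t - 2*t + 8*sqrt(2)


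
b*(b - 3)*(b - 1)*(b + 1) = b^4 - 3*b^3 - b^2 + 3*b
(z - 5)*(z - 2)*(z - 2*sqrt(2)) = z^3 - 7*z^2 - 2*sqrt(2)*z^2 + 10*z + 14*sqrt(2)*z - 20*sqrt(2)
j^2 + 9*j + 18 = (j + 3)*(j + 6)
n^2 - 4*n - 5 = (n - 5)*(n + 1)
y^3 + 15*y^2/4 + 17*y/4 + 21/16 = (y + 1/2)*(y + 3/2)*(y + 7/4)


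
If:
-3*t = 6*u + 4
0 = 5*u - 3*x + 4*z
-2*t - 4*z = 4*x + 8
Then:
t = 7*z + 8/3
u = -7*z/2 - 2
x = -9*z/2 - 10/3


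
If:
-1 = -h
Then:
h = 1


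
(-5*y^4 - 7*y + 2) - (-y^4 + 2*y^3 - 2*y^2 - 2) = -4*y^4 - 2*y^3 + 2*y^2 - 7*y + 4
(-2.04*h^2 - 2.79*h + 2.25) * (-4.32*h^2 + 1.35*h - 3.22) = 8.8128*h^4 + 9.2988*h^3 - 6.9177*h^2 + 12.0213*h - 7.245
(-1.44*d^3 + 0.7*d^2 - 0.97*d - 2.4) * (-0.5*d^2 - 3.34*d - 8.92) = 0.72*d^5 + 4.4596*d^4 + 10.9918*d^3 - 1.8042*d^2 + 16.6684*d + 21.408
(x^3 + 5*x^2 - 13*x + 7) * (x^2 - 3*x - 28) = x^5 + 2*x^4 - 56*x^3 - 94*x^2 + 343*x - 196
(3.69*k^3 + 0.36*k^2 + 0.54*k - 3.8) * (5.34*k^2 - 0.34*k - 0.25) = 19.7046*k^5 + 0.6678*k^4 + 1.8387*k^3 - 20.5656*k^2 + 1.157*k + 0.95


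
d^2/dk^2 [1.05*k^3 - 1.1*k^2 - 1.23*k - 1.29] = 6.3*k - 2.2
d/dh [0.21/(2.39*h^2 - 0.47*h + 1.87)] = (0.0987 - 1.0038*h)/(2.39*h^2 - 0.47*h + 1.87)^2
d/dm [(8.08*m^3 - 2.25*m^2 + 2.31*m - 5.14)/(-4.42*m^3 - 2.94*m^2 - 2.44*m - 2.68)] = (-1.4210854715202e-14*m^5 - 33.7002*m^4 - 19.01*m^3 - 120.8382*m^2 - 18.1632*m - 18.7324)/(19.5364*m^6 + 25.9896*m^5 + 30.2132*m^4 + 38.0384*m^3 + 21.712*m^2 + 13.0784*m + 7.1824)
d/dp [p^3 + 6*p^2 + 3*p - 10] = 3*p^2 + 12*p + 3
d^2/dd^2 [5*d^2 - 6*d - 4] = 10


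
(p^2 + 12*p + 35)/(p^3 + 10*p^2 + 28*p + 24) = (p^2 + 12*p + 35)/(p^3 + 10*p^2 + 28*p + 24)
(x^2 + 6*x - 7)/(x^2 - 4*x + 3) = (x + 7)/(x - 3)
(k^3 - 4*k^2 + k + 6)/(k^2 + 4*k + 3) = (k^2 - 5*k + 6)/(k + 3)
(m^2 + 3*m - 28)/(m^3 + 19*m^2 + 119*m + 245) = (m - 4)/(m^2 + 12*m + 35)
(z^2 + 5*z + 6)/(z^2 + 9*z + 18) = (z + 2)/(z + 6)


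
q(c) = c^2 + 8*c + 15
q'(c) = 2*c + 8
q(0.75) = 21.56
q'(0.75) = 9.50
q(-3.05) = -0.10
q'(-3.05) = 1.90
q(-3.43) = -0.68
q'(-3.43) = 1.14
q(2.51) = 41.38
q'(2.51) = 13.02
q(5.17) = 83.09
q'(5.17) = 18.34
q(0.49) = 19.16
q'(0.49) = 8.98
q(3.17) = 50.41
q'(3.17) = 14.34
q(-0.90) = 8.61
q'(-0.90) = 6.20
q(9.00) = 168.00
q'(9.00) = 26.00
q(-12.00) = 63.00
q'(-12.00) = -16.00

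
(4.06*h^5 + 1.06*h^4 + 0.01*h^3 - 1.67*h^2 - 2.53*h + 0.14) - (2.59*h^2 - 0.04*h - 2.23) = 4.06*h^5 + 1.06*h^4 + 0.01*h^3 - 4.26*h^2 - 2.49*h + 2.37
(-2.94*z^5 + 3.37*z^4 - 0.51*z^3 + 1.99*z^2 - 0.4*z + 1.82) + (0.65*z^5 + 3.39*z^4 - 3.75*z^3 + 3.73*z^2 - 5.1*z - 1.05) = -2.29*z^5 + 6.76*z^4 - 4.26*z^3 + 5.72*z^2 - 5.5*z + 0.77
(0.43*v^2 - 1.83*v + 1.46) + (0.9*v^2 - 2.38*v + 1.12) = 1.33*v^2 - 4.21*v + 2.58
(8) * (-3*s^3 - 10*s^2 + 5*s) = -24*s^3 - 80*s^2 + 40*s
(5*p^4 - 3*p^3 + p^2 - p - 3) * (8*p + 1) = 40*p^5 - 19*p^4 + 5*p^3 - 7*p^2 - 25*p - 3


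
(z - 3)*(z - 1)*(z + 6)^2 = z^4 + 8*z^3 - 9*z^2 - 108*z + 108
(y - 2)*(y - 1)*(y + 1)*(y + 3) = y^4 + y^3 - 7*y^2 - y + 6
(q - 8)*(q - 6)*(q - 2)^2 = q^4 - 18*q^3 + 108*q^2 - 248*q + 192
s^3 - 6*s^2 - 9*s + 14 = (s - 7)*(s - 1)*(s + 2)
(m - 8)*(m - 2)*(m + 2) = m^3 - 8*m^2 - 4*m + 32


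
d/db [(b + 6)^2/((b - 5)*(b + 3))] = 2*(-7*b^2 - 51*b - 54)/(b^4 - 4*b^3 - 26*b^2 + 60*b + 225)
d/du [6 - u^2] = -2*u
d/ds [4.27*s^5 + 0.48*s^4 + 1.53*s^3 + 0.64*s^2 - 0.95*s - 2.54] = 21.35*s^4 + 1.92*s^3 + 4.59*s^2 + 1.28*s - 0.95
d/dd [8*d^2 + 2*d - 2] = 16*d + 2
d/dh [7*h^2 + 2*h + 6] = 14*h + 2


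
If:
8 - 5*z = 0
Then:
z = 8/5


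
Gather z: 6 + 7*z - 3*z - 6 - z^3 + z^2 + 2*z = -z^3 + z^2 + 6*z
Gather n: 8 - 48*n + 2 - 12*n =10 - 60*n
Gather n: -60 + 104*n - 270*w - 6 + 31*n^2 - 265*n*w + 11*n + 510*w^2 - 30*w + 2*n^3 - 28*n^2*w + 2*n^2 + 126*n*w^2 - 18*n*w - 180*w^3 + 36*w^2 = 2*n^3 + n^2*(33 - 28*w) + n*(126*w^2 - 283*w + 115) - 180*w^3 + 546*w^2 - 300*w - 66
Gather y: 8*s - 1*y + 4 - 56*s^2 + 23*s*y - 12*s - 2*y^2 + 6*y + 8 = -56*s^2 - 4*s - 2*y^2 + y*(23*s + 5) + 12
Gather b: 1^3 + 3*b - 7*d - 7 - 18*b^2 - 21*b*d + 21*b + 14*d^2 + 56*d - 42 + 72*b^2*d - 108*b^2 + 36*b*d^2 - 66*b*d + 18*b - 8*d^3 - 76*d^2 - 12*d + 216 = b^2*(72*d - 126) + b*(36*d^2 - 87*d + 42) - 8*d^3 - 62*d^2 + 37*d + 168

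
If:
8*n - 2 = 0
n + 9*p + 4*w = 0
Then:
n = 1/4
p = -4*w/9 - 1/36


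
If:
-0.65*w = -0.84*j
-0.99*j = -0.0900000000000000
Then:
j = 0.09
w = 0.12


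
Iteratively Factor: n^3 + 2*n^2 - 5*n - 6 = (n + 3)*(n^2 - n - 2) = (n + 1)*(n + 3)*(n - 2)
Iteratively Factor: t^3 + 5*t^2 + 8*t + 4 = (t + 2)*(t^2 + 3*t + 2) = (t + 1)*(t + 2)*(t + 2)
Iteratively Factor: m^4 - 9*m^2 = (m)*(m^3 - 9*m) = m^2*(m^2 - 9) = m^2*(m - 3)*(m + 3)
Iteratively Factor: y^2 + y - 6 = (y + 3)*(y - 2)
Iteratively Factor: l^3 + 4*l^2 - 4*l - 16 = (l + 2)*(l^2 + 2*l - 8) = (l - 2)*(l + 2)*(l + 4)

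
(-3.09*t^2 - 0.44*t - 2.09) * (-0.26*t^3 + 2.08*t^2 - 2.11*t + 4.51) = 0.8034*t^5 - 6.3128*t^4 + 6.1481*t^3 - 17.3547*t^2 + 2.4255*t - 9.4259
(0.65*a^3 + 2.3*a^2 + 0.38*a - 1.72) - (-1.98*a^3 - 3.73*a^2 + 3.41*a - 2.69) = 2.63*a^3 + 6.03*a^2 - 3.03*a + 0.97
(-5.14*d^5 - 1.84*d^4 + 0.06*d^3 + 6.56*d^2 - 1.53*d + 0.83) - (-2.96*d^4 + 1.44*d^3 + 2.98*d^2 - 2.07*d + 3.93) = -5.14*d^5 + 1.12*d^4 - 1.38*d^3 + 3.58*d^2 + 0.54*d - 3.1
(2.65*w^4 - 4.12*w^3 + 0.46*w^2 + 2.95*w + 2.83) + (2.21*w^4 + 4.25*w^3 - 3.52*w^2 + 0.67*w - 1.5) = 4.86*w^4 + 0.13*w^3 - 3.06*w^2 + 3.62*w + 1.33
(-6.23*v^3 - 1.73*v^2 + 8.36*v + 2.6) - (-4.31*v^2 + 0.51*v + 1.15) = -6.23*v^3 + 2.58*v^2 + 7.85*v + 1.45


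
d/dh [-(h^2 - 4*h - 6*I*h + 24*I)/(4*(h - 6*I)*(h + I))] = (-4 - I)/(4*(h^2 + 2*I*h - 1))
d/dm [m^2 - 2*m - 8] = 2*m - 2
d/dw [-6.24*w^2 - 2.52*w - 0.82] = -12.48*w - 2.52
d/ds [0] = 0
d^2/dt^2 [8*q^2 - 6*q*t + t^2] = 2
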